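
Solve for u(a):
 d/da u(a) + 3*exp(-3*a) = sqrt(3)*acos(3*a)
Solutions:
 u(a) = C1 + sqrt(3)*a*acos(3*a) - sqrt(3)*sqrt(1 - 9*a^2)/3 + exp(-3*a)


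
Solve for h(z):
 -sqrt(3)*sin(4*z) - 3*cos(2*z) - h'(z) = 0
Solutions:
 h(z) = C1 - 3*sin(2*z)/2 + sqrt(3)*cos(4*z)/4


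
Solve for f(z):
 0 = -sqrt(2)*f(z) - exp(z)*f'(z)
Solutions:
 f(z) = C1*exp(sqrt(2)*exp(-z))


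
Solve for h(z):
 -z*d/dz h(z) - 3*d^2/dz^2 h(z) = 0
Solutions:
 h(z) = C1 + C2*erf(sqrt(6)*z/6)


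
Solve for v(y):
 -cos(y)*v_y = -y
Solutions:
 v(y) = C1 + Integral(y/cos(y), y)


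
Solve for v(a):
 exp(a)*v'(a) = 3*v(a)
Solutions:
 v(a) = C1*exp(-3*exp(-a))


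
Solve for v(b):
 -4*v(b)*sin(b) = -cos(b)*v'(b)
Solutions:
 v(b) = C1/cos(b)^4


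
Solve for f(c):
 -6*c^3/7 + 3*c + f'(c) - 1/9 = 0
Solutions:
 f(c) = C1 + 3*c^4/14 - 3*c^2/2 + c/9


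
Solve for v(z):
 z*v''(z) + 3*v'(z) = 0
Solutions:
 v(z) = C1 + C2/z^2


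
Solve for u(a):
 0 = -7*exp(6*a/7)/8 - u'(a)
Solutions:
 u(a) = C1 - 49*exp(6*a/7)/48


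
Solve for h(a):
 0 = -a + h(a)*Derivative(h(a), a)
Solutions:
 h(a) = -sqrt(C1 + a^2)
 h(a) = sqrt(C1 + a^2)


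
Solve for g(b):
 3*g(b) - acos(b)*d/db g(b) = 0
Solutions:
 g(b) = C1*exp(3*Integral(1/acos(b), b))


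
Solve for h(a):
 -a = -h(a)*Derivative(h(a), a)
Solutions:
 h(a) = -sqrt(C1 + a^2)
 h(a) = sqrt(C1 + a^2)


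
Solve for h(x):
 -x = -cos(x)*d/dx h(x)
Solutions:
 h(x) = C1 + Integral(x/cos(x), x)


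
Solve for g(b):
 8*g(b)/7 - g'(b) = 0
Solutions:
 g(b) = C1*exp(8*b/7)


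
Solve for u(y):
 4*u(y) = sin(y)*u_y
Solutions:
 u(y) = C1*(cos(y)^2 - 2*cos(y) + 1)/(cos(y)^2 + 2*cos(y) + 1)


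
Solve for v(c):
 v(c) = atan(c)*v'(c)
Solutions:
 v(c) = C1*exp(Integral(1/atan(c), c))


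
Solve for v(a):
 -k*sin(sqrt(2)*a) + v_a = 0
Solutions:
 v(a) = C1 - sqrt(2)*k*cos(sqrt(2)*a)/2


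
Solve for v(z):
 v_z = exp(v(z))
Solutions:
 v(z) = log(-1/(C1 + z))


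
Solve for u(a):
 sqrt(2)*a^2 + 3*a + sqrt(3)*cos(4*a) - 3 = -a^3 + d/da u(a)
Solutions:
 u(a) = C1 + a^4/4 + sqrt(2)*a^3/3 + 3*a^2/2 - 3*a + sqrt(3)*sin(4*a)/4


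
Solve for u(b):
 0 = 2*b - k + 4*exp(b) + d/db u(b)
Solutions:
 u(b) = C1 - b^2 + b*k - 4*exp(b)


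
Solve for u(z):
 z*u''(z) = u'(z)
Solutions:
 u(z) = C1 + C2*z^2


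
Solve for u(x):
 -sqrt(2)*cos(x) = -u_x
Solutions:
 u(x) = C1 + sqrt(2)*sin(x)


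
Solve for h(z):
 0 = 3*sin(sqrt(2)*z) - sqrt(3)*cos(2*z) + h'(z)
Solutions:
 h(z) = C1 + sqrt(3)*sin(2*z)/2 + 3*sqrt(2)*cos(sqrt(2)*z)/2


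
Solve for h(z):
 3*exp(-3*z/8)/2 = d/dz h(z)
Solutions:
 h(z) = C1 - 4*exp(-3*z/8)


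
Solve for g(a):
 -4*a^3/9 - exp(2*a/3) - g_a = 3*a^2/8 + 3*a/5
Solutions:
 g(a) = C1 - a^4/9 - a^3/8 - 3*a^2/10 - 3*exp(2*a/3)/2


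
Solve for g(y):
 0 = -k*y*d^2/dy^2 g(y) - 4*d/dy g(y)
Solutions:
 g(y) = C1 + y^(((re(k) - 4)*re(k) + im(k)^2)/(re(k)^2 + im(k)^2))*(C2*sin(4*log(y)*Abs(im(k))/(re(k)^2 + im(k)^2)) + C3*cos(4*log(y)*im(k)/(re(k)^2 + im(k)^2)))


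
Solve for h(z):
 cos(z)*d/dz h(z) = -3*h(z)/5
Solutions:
 h(z) = C1*(sin(z) - 1)^(3/10)/(sin(z) + 1)^(3/10)


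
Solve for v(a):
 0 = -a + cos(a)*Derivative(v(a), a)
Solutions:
 v(a) = C1 + Integral(a/cos(a), a)


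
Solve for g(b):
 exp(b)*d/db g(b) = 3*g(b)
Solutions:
 g(b) = C1*exp(-3*exp(-b))


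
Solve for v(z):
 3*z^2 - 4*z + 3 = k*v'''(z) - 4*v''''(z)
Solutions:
 v(z) = C1 + C2*z + C3*z^2 + C4*exp(k*z/4) + z^5/(20*k) + z^4*(-1/6 + 1/k)/k + z^3*(1/2 - 8/(3*k) + 16/k^2)/k


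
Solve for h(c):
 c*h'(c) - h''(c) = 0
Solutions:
 h(c) = C1 + C2*erfi(sqrt(2)*c/2)


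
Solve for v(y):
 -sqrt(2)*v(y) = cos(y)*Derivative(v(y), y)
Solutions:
 v(y) = C1*(sin(y) - 1)^(sqrt(2)/2)/(sin(y) + 1)^(sqrt(2)/2)


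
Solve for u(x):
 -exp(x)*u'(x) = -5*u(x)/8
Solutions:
 u(x) = C1*exp(-5*exp(-x)/8)


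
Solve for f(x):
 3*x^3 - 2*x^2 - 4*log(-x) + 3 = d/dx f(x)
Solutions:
 f(x) = C1 + 3*x^4/4 - 2*x^3/3 - 4*x*log(-x) + 7*x


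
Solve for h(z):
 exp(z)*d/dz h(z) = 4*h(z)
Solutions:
 h(z) = C1*exp(-4*exp(-z))


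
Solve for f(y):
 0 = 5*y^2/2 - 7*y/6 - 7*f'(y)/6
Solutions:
 f(y) = C1 + 5*y^3/7 - y^2/2


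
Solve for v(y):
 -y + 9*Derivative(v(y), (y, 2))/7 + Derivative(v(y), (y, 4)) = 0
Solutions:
 v(y) = C1 + C2*y + C3*sin(3*sqrt(7)*y/7) + C4*cos(3*sqrt(7)*y/7) + 7*y^3/54


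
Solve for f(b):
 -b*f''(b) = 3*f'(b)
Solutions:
 f(b) = C1 + C2/b^2


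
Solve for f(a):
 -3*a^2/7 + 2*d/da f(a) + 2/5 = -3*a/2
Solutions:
 f(a) = C1 + a^3/14 - 3*a^2/8 - a/5


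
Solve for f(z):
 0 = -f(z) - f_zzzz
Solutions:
 f(z) = (C1*sin(sqrt(2)*z/2) + C2*cos(sqrt(2)*z/2))*exp(-sqrt(2)*z/2) + (C3*sin(sqrt(2)*z/2) + C4*cos(sqrt(2)*z/2))*exp(sqrt(2)*z/2)


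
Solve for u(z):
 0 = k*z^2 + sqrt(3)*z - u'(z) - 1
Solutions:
 u(z) = C1 + k*z^3/3 + sqrt(3)*z^2/2 - z


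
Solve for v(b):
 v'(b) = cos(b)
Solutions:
 v(b) = C1 + sin(b)


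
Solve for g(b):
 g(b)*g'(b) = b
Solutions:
 g(b) = -sqrt(C1 + b^2)
 g(b) = sqrt(C1 + b^2)


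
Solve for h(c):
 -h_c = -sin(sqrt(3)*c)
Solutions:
 h(c) = C1 - sqrt(3)*cos(sqrt(3)*c)/3


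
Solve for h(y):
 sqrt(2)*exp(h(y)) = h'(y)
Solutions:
 h(y) = log(-1/(C1 + sqrt(2)*y))


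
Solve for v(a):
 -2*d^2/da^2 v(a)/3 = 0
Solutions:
 v(a) = C1 + C2*a


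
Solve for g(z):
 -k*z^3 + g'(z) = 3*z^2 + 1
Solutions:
 g(z) = C1 + k*z^4/4 + z^3 + z


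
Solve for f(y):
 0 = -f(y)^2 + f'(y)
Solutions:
 f(y) = -1/(C1 + y)


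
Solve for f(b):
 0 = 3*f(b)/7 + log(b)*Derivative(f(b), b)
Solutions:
 f(b) = C1*exp(-3*li(b)/7)


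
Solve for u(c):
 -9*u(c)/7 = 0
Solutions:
 u(c) = 0


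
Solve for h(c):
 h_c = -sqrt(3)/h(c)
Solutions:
 h(c) = -sqrt(C1 - 2*sqrt(3)*c)
 h(c) = sqrt(C1 - 2*sqrt(3)*c)


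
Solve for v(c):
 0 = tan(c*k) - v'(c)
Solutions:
 v(c) = C1 + Piecewise((-log(cos(c*k))/k, Ne(k, 0)), (0, True))


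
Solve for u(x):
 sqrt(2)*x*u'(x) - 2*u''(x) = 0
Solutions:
 u(x) = C1 + C2*erfi(2^(1/4)*x/2)


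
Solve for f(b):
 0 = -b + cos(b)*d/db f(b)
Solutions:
 f(b) = C1 + Integral(b/cos(b), b)


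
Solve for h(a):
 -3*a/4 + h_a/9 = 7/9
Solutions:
 h(a) = C1 + 27*a^2/8 + 7*a


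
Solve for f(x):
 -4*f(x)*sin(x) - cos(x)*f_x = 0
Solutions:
 f(x) = C1*cos(x)^4


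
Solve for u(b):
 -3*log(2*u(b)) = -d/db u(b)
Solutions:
 -Integral(1/(log(_y) + log(2)), (_y, u(b)))/3 = C1 - b


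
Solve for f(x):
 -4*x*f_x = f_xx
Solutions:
 f(x) = C1 + C2*erf(sqrt(2)*x)


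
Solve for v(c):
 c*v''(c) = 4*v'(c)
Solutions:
 v(c) = C1 + C2*c^5


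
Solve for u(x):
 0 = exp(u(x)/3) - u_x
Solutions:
 u(x) = 3*log(-1/(C1 + x)) + 3*log(3)


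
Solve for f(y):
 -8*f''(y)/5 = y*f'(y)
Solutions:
 f(y) = C1 + C2*erf(sqrt(5)*y/4)


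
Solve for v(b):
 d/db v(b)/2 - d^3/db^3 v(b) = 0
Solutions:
 v(b) = C1 + C2*exp(-sqrt(2)*b/2) + C3*exp(sqrt(2)*b/2)


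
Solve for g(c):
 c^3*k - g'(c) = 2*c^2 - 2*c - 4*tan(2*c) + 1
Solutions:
 g(c) = C1 + c^4*k/4 - 2*c^3/3 + c^2 - c - 2*log(cos(2*c))


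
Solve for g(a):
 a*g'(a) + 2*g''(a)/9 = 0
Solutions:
 g(a) = C1 + C2*erf(3*a/2)


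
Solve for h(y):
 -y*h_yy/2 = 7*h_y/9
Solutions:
 h(y) = C1 + C2/y^(5/9)


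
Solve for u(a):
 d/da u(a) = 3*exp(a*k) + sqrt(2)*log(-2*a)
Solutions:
 u(a) = C1 + sqrt(2)*a*log(-a) + sqrt(2)*a*(-1 + log(2)) + Piecewise((3*exp(a*k)/k, Ne(k, 0)), (3*a, True))


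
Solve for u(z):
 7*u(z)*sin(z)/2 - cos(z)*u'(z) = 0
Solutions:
 u(z) = C1/cos(z)^(7/2)


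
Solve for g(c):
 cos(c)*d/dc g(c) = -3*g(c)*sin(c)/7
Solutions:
 g(c) = C1*cos(c)^(3/7)


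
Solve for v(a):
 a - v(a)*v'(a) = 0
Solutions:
 v(a) = -sqrt(C1 + a^2)
 v(a) = sqrt(C1 + a^2)


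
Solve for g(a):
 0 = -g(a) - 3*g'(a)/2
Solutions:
 g(a) = C1*exp(-2*a/3)


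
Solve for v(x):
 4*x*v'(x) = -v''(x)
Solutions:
 v(x) = C1 + C2*erf(sqrt(2)*x)


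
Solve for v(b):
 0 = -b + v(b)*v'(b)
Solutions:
 v(b) = -sqrt(C1 + b^2)
 v(b) = sqrt(C1 + b^2)


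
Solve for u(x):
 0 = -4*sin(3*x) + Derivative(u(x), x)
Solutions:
 u(x) = C1 - 4*cos(3*x)/3


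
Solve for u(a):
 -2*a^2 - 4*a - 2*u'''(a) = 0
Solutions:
 u(a) = C1 + C2*a + C3*a^2 - a^5/60 - a^4/12


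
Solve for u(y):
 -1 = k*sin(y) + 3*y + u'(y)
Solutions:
 u(y) = C1 + k*cos(y) - 3*y^2/2 - y


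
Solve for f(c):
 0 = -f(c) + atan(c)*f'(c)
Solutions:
 f(c) = C1*exp(Integral(1/atan(c), c))


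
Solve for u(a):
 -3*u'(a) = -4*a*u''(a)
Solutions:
 u(a) = C1 + C2*a^(7/4)


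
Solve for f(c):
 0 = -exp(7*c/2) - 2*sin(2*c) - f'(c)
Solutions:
 f(c) = C1 - 2*exp(7*c/2)/7 + cos(2*c)


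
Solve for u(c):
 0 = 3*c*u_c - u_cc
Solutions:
 u(c) = C1 + C2*erfi(sqrt(6)*c/2)


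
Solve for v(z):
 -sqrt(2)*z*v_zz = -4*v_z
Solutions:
 v(z) = C1 + C2*z^(1 + 2*sqrt(2))


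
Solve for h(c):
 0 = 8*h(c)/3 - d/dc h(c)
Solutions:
 h(c) = C1*exp(8*c/3)


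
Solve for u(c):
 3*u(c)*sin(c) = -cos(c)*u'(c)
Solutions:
 u(c) = C1*cos(c)^3


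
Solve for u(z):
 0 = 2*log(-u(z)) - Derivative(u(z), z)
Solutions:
 -li(-u(z)) = C1 + 2*z


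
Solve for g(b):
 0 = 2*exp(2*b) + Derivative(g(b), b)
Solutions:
 g(b) = C1 - exp(2*b)


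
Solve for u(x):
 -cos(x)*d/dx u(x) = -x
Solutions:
 u(x) = C1 + Integral(x/cos(x), x)


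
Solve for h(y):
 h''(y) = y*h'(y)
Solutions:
 h(y) = C1 + C2*erfi(sqrt(2)*y/2)


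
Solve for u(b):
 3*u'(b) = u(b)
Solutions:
 u(b) = C1*exp(b/3)


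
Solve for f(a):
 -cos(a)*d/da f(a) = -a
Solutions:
 f(a) = C1 + Integral(a/cos(a), a)


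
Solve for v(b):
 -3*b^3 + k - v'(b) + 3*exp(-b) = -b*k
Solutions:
 v(b) = C1 - 3*b^4/4 + b^2*k/2 + b*k - 3*exp(-b)


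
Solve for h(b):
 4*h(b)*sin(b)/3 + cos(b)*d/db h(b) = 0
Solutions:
 h(b) = C1*cos(b)^(4/3)


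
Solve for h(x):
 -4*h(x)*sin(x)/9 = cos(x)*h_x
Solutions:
 h(x) = C1*cos(x)^(4/9)


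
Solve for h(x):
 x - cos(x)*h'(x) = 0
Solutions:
 h(x) = C1 + Integral(x/cos(x), x)


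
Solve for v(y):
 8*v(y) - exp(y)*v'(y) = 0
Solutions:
 v(y) = C1*exp(-8*exp(-y))


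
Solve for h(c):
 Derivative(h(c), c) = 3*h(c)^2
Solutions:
 h(c) = -1/(C1 + 3*c)


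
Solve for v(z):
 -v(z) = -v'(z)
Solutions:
 v(z) = C1*exp(z)


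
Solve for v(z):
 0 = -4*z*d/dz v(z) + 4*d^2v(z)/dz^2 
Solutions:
 v(z) = C1 + C2*erfi(sqrt(2)*z/2)


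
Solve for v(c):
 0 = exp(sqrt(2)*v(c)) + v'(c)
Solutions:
 v(c) = sqrt(2)*(2*log(1/(C1 + c)) - log(2))/4


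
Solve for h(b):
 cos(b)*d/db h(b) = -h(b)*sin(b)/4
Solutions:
 h(b) = C1*cos(b)^(1/4)


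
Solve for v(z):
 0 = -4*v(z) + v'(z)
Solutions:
 v(z) = C1*exp(4*z)


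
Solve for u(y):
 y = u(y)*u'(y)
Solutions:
 u(y) = -sqrt(C1 + y^2)
 u(y) = sqrt(C1 + y^2)


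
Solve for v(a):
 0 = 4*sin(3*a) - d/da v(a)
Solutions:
 v(a) = C1 - 4*cos(3*a)/3


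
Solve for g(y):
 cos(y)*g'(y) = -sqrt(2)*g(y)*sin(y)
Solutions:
 g(y) = C1*cos(y)^(sqrt(2))


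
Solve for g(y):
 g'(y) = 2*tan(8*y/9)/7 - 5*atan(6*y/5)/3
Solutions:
 g(y) = C1 - 5*y*atan(6*y/5)/3 + 25*log(36*y^2 + 25)/36 - 9*log(cos(8*y/9))/28


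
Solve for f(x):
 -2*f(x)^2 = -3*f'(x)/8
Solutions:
 f(x) = -3/(C1 + 16*x)


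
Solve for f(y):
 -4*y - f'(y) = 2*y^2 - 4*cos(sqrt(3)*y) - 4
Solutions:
 f(y) = C1 - 2*y^3/3 - 2*y^2 + 4*y + 4*sqrt(3)*sin(sqrt(3)*y)/3


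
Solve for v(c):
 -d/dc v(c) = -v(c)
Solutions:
 v(c) = C1*exp(c)


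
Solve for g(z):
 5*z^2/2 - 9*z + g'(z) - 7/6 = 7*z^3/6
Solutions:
 g(z) = C1 + 7*z^4/24 - 5*z^3/6 + 9*z^2/2 + 7*z/6


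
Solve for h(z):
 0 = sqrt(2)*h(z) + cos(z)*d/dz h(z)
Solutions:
 h(z) = C1*(sin(z) - 1)^(sqrt(2)/2)/(sin(z) + 1)^(sqrt(2)/2)


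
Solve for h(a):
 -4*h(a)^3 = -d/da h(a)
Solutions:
 h(a) = -sqrt(2)*sqrt(-1/(C1 + 4*a))/2
 h(a) = sqrt(2)*sqrt(-1/(C1 + 4*a))/2


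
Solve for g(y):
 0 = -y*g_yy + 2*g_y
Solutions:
 g(y) = C1 + C2*y^3


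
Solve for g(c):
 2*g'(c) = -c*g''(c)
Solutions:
 g(c) = C1 + C2/c


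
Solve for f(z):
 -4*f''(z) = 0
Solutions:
 f(z) = C1 + C2*z


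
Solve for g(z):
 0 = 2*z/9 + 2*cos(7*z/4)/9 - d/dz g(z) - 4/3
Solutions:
 g(z) = C1 + z^2/9 - 4*z/3 + 8*sin(7*z/4)/63


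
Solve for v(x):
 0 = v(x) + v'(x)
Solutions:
 v(x) = C1*exp(-x)


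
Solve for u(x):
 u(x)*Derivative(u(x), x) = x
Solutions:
 u(x) = -sqrt(C1 + x^2)
 u(x) = sqrt(C1 + x^2)


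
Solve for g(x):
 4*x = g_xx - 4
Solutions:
 g(x) = C1 + C2*x + 2*x^3/3 + 2*x^2


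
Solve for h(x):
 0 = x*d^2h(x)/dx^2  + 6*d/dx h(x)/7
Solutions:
 h(x) = C1 + C2*x^(1/7)


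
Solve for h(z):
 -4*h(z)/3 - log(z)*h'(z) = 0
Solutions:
 h(z) = C1*exp(-4*li(z)/3)


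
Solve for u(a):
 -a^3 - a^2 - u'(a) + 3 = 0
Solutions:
 u(a) = C1 - a^4/4 - a^3/3 + 3*a


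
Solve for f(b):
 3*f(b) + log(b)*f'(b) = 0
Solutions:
 f(b) = C1*exp(-3*li(b))


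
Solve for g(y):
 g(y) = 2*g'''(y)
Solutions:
 g(y) = C3*exp(2^(2/3)*y/2) + (C1*sin(2^(2/3)*sqrt(3)*y/4) + C2*cos(2^(2/3)*sqrt(3)*y/4))*exp(-2^(2/3)*y/4)


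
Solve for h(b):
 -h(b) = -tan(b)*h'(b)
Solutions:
 h(b) = C1*sin(b)


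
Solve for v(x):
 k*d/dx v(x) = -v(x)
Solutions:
 v(x) = C1*exp(-x/k)


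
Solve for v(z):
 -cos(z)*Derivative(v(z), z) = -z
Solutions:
 v(z) = C1 + Integral(z/cos(z), z)


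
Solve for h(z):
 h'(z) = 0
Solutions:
 h(z) = C1


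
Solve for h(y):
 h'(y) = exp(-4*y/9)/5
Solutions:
 h(y) = C1 - 9*exp(-4*y/9)/20


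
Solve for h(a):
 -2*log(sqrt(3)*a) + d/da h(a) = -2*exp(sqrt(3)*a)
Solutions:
 h(a) = C1 + 2*a*log(a) + a*(-2 + log(3)) - 2*sqrt(3)*exp(sqrt(3)*a)/3


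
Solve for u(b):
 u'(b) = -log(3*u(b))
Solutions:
 Integral(1/(log(_y) + log(3)), (_y, u(b))) = C1 - b


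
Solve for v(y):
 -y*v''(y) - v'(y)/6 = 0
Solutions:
 v(y) = C1 + C2*y^(5/6)


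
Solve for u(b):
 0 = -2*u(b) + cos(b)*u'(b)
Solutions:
 u(b) = C1*(sin(b) + 1)/(sin(b) - 1)


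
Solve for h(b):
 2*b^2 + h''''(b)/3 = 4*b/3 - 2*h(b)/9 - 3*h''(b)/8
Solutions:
 h(b) = -9*b^2 + 6*b + (C1*sin(2^(1/4)*3^(3/4)*b*cos(atan(sqrt(807)/27)/2)/3) + C2*cos(2^(1/4)*3^(3/4)*b*cos(atan(sqrt(807)/27)/2)/3))*exp(-2^(1/4)*3^(3/4)*b*sin(atan(sqrt(807)/27)/2)/3) + (C3*sin(2^(1/4)*3^(3/4)*b*cos(atan(sqrt(807)/27)/2)/3) + C4*cos(2^(1/4)*3^(3/4)*b*cos(atan(sqrt(807)/27)/2)/3))*exp(2^(1/4)*3^(3/4)*b*sin(atan(sqrt(807)/27)/2)/3) + 243/8


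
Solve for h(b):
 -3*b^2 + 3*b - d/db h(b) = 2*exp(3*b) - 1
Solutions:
 h(b) = C1 - b^3 + 3*b^2/2 + b - 2*exp(3*b)/3


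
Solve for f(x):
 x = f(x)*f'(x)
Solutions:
 f(x) = -sqrt(C1 + x^2)
 f(x) = sqrt(C1 + x^2)


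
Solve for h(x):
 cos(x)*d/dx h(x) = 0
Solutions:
 h(x) = C1


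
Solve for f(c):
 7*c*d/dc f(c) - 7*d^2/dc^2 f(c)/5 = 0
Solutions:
 f(c) = C1 + C2*erfi(sqrt(10)*c/2)


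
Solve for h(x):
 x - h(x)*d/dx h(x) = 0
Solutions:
 h(x) = -sqrt(C1 + x^2)
 h(x) = sqrt(C1 + x^2)


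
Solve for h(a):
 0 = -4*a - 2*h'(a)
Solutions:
 h(a) = C1 - a^2


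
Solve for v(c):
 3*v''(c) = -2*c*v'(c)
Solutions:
 v(c) = C1 + C2*erf(sqrt(3)*c/3)


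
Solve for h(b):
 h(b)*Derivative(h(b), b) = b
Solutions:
 h(b) = -sqrt(C1 + b^2)
 h(b) = sqrt(C1 + b^2)


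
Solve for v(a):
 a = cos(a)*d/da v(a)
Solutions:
 v(a) = C1 + Integral(a/cos(a), a)


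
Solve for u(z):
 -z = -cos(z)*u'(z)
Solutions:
 u(z) = C1 + Integral(z/cos(z), z)


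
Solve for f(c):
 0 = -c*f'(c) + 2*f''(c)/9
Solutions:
 f(c) = C1 + C2*erfi(3*c/2)


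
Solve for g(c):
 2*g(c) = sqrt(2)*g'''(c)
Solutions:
 g(c) = C3*exp(2^(1/6)*c) + (C1*sin(2^(1/6)*sqrt(3)*c/2) + C2*cos(2^(1/6)*sqrt(3)*c/2))*exp(-2^(1/6)*c/2)


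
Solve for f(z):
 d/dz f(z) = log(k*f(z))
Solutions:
 li(k*f(z))/k = C1 + z


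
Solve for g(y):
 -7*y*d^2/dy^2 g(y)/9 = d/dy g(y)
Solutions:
 g(y) = C1 + C2/y^(2/7)


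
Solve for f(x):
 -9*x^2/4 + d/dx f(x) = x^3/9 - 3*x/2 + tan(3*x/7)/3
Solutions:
 f(x) = C1 + x^4/36 + 3*x^3/4 - 3*x^2/4 - 7*log(cos(3*x/7))/9


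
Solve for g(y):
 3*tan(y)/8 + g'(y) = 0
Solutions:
 g(y) = C1 + 3*log(cos(y))/8


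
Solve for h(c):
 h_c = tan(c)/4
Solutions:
 h(c) = C1 - log(cos(c))/4


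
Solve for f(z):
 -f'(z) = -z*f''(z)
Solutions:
 f(z) = C1 + C2*z^2


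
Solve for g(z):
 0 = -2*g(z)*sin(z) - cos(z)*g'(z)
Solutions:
 g(z) = C1*cos(z)^2


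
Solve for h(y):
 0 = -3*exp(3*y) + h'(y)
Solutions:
 h(y) = C1 + exp(3*y)


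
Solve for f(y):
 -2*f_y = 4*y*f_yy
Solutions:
 f(y) = C1 + C2*sqrt(y)


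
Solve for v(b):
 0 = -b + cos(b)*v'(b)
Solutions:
 v(b) = C1 + Integral(b/cos(b), b)


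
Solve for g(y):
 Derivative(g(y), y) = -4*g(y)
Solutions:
 g(y) = C1*exp(-4*y)


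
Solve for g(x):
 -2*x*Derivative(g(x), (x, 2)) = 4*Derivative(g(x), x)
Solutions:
 g(x) = C1 + C2/x


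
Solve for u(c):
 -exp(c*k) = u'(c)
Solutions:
 u(c) = C1 - exp(c*k)/k


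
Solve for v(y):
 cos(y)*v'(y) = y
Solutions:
 v(y) = C1 + Integral(y/cos(y), y)


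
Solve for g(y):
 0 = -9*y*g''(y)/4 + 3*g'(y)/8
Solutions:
 g(y) = C1 + C2*y^(7/6)


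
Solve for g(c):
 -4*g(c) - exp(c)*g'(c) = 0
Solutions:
 g(c) = C1*exp(4*exp(-c))


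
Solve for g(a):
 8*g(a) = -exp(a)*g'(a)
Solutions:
 g(a) = C1*exp(8*exp(-a))


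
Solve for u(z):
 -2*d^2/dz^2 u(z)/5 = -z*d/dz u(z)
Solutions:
 u(z) = C1 + C2*erfi(sqrt(5)*z/2)


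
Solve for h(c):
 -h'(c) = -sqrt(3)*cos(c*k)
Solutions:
 h(c) = C1 + sqrt(3)*sin(c*k)/k


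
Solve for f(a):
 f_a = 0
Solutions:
 f(a) = C1


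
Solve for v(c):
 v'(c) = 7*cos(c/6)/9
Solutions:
 v(c) = C1 + 14*sin(c/6)/3


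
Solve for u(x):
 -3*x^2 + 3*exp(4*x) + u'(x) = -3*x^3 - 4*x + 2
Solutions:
 u(x) = C1 - 3*x^4/4 + x^3 - 2*x^2 + 2*x - 3*exp(4*x)/4


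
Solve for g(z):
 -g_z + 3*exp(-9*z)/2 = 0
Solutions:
 g(z) = C1 - exp(-9*z)/6


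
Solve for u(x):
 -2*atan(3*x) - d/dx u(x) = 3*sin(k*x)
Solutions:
 u(x) = C1 - 2*x*atan(3*x) - 3*Piecewise((-cos(k*x)/k, Ne(k, 0)), (0, True)) + log(9*x^2 + 1)/3


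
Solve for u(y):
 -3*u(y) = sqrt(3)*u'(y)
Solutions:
 u(y) = C1*exp(-sqrt(3)*y)


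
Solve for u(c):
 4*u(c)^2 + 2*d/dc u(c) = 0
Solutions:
 u(c) = 1/(C1 + 2*c)


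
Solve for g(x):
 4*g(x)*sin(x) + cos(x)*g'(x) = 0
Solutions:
 g(x) = C1*cos(x)^4


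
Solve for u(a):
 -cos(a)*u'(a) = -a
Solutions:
 u(a) = C1 + Integral(a/cos(a), a)


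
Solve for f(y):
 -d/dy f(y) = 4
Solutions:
 f(y) = C1 - 4*y


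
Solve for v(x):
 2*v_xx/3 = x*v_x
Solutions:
 v(x) = C1 + C2*erfi(sqrt(3)*x/2)


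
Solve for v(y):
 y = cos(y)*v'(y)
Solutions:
 v(y) = C1 + Integral(y/cos(y), y)


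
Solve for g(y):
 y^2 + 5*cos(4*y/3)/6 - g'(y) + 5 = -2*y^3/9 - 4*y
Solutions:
 g(y) = C1 + y^4/18 + y^3/3 + 2*y^2 + 5*y + 5*sin(4*y/3)/8


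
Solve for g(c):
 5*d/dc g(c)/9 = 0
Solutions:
 g(c) = C1


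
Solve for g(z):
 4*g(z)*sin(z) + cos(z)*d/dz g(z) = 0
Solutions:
 g(z) = C1*cos(z)^4


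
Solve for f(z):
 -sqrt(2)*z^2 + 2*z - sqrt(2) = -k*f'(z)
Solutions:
 f(z) = C1 + sqrt(2)*z^3/(3*k) - z^2/k + sqrt(2)*z/k


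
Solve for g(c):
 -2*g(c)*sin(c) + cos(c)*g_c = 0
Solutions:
 g(c) = C1/cos(c)^2


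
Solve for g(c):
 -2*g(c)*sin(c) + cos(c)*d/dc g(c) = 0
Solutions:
 g(c) = C1/cos(c)^2


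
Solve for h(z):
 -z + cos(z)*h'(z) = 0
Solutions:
 h(z) = C1 + Integral(z/cos(z), z)


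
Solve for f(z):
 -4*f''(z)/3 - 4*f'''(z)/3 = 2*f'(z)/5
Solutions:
 f(z) = C1 + (C2*sin(sqrt(5)*z/10) + C3*cos(sqrt(5)*z/10))*exp(-z/2)


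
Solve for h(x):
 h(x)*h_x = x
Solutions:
 h(x) = -sqrt(C1 + x^2)
 h(x) = sqrt(C1 + x^2)


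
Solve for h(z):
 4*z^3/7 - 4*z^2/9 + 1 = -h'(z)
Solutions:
 h(z) = C1 - z^4/7 + 4*z^3/27 - z


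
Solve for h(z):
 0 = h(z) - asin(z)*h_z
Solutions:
 h(z) = C1*exp(Integral(1/asin(z), z))


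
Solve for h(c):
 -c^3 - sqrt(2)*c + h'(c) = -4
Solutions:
 h(c) = C1 + c^4/4 + sqrt(2)*c^2/2 - 4*c


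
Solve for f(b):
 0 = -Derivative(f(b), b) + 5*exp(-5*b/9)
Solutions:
 f(b) = C1 - 9*exp(-5*b/9)


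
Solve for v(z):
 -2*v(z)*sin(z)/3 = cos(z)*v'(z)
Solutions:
 v(z) = C1*cos(z)^(2/3)


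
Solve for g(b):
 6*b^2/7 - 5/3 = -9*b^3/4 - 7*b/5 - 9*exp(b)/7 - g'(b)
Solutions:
 g(b) = C1 - 9*b^4/16 - 2*b^3/7 - 7*b^2/10 + 5*b/3 - 9*exp(b)/7


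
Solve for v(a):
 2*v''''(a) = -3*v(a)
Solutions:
 v(a) = (C1*sin(6^(1/4)*a/2) + C2*cos(6^(1/4)*a/2))*exp(-6^(1/4)*a/2) + (C3*sin(6^(1/4)*a/2) + C4*cos(6^(1/4)*a/2))*exp(6^(1/4)*a/2)


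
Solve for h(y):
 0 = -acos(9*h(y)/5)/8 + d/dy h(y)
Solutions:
 Integral(1/acos(9*_y/5), (_y, h(y))) = C1 + y/8


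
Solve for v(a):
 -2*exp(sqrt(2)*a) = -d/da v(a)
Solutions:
 v(a) = C1 + sqrt(2)*exp(sqrt(2)*a)


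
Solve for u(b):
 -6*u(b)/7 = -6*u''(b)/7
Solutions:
 u(b) = C1*exp(-b) + C2*exp(b)


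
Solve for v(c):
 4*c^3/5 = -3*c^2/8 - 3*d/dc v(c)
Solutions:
 v(c) = C1 - c^4/15 - c^3/24


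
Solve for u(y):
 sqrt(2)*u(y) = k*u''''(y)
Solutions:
 u(y) = C1*exp(-2^(1/8)*y*(1/k)^(1/4)) + C2*exp(2^(1/8)*y*(1/k)^(1/4)) + C3*exp(-2^(1/8)*I*y*(1/k)^(1/4)) + C4*exp(2^(1/8)*I*y*(1/k)^(1/4))


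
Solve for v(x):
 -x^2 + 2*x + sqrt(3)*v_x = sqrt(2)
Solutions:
 v(x) = C1 + sqrt(3)*x^3/9 - sqrt(3)*x^2/3 + sqrt(6)*x/3


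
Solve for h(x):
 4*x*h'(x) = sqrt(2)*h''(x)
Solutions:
 h(x) = C1 + C2*erfi(2^(1/4)*x)


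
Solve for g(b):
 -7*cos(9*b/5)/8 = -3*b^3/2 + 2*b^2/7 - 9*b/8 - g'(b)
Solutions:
 g(b) = C1 - 3*b^4/8 + 2*b^3/21 - 9*b^2/16 + 35*sin(9*b/5)/72


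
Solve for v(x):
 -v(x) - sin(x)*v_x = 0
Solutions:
 v(x) = C1*sqrt(cos(x) + 1)/sqrt(cos(x) - 1)


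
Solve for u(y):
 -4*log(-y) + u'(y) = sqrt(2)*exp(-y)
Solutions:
 u(y) = C1 + 4*y*log(-y) - 4*y - sqrt(2)*exp(-y)


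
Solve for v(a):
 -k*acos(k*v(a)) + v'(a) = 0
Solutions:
 Integral(1/acos(_y*k), (_y, v(a))) = C1 + a*k


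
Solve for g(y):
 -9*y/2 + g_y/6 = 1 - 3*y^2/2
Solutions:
 g(y) = C1 - 3*y^3 + 27*y^2/2 + 6*y


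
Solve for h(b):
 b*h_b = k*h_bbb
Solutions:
 h(b) = C1 + Integral(C2*airyai(b*(1/k)^(1/3)) + C3*airybi(b*(1/k)^(1/3)), b)


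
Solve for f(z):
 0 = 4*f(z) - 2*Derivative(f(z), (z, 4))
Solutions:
 f(z) = C1*exp(-2^(1/4)*z) + C2*exp(2^(1/4)*z) + C3*sin(2^(1/4)*z) + C4*cos(2^(1/4)*z)


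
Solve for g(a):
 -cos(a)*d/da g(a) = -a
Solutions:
 g(a) = C1 + Integral(a/cos(a), a)


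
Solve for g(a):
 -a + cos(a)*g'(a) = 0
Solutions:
 g(a) = C1 + Integral(a/cos(a), a)


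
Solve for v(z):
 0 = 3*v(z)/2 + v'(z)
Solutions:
 v(z) = C1*exp(-3*z/2)


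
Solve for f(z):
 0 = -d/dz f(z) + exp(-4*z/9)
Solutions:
 f(z) = C1 - 9*exp(-4*z/9)/4


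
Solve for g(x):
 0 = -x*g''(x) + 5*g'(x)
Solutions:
 g(x) = C1 + C2*x^6


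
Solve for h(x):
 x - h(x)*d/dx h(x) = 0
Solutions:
 h(x) = -sqrt(C1 + x^2)
 h(x) = sqrt(C1 + x^2)


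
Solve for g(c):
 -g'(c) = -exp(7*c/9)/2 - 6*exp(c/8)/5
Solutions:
 g(c) = C1 + 9*exp(7*c/9)/14 + 48*exp(c/8)/5


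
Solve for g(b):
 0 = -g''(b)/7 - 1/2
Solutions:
 g(b) = C1 + C2*b - 7*b^2/4


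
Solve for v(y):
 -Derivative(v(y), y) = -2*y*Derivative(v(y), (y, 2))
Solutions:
 v(y) = C1 + C2*y^(3/2)


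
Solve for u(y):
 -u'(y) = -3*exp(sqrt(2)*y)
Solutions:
 u(y) = C1 + 3*sqrt(2)*exp(sqrt(2)*y)/2


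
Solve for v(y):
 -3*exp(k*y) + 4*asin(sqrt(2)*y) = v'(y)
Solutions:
 v(y) = C1 + 4*y*asin(sqrt(2)*y) + 2*sqrt(2)*sqrt(1 - 2*y^2) - 3*Piecewise((exp(k*y)/k, Ne(k, 0)), (y, True))


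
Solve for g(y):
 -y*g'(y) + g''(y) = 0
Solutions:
 g(y) = C1 + C2*erfi(sqrt(2)*y/2)


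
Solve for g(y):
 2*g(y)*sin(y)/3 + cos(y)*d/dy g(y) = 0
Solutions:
 g(y) = C1*cos(y)^(2/3)


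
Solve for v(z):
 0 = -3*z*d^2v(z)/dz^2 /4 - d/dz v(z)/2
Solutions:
 v(z) = C1 + C2*z^(1/3)


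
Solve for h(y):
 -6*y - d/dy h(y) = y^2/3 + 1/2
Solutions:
 h(y) = C1 - y^3/9 - 3*y^2 - y/2


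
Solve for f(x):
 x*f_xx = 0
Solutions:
 f(x) = C1 + C2*x


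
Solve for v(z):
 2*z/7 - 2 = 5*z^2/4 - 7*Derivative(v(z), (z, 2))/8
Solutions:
 v(z) = C1 + C2*z + 5*z^4/42 - 8*z^3/147 + 8*z^2/7


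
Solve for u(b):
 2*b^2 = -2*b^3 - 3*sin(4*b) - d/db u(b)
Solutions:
 u(b) = C1 - b^4/2 - 2*b^3/3 + 3*cos(4*b)/4


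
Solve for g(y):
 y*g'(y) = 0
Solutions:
 g(y) = C1


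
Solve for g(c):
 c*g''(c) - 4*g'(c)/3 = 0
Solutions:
 g(c) = C1 + C2*c^(7/3)


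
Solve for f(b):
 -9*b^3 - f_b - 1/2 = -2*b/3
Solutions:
 f(b) = C1 - 9*b^4/4 + b^2/3 - b/2


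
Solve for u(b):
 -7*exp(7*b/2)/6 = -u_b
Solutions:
 u(b) = C1 + exp(7*b/2)/3


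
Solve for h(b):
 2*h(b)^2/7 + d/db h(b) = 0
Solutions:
 h(b) = 7/(C1 + 2*b)


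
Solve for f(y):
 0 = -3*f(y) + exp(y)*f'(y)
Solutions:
 f(y) = C1*exp(-3*exp(-y))


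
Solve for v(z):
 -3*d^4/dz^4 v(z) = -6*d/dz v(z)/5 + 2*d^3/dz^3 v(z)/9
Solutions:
 v(z) = C1 + C2*exp(-z*(20*5^(1/3)/(729*sqrt(531361) + 531401)^(1/3) + 20 + 5^(2/3)*(729*sqrt(531361) + 531401)^(1/3))/810)*sin(sqrt(3)*5^(1/3)*z*(-5^(1/3)*(729*sqrt(531361) + 531401)^(1/3) + 20/(729*sqrt(531361) + 531401)^(1/3))/810) + C3*exp(-z*(20*5^(1/3)/(729*sqrt(531361) + 531401)^(1/3) + 20 + 5^(2/3)*(729*sqrt(531361) + 531401)^(1/3))/810)*cos(sqrt(3)*5^(1/3)*z*(-5^(1/3)*(729*sqrt(531361) + 531401)^(1/3) + 20/(729*sqrt(531361) + 531401)^(1/3))/810) + C4*exp(z*(-10 + 20*5^(1/3)/(729*sqrt(531361) + 531401)^(1/3) + 5^(2/3)*(729*sqrt(531361) + 531401)^(1/3))/405)


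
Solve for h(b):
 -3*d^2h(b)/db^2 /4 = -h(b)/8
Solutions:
 h(b) = C1*exp(-sqrt(6)*b/6) + C2*exp(sqrt(6)*b/6)


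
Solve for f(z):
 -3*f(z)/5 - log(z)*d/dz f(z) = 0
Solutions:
 f(z) = C1*exp(-3*li(z)/5)


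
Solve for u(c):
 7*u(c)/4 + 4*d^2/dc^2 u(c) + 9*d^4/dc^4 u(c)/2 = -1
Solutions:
 u(c) = (C1*sin(2^(3/4)*sqrt(3)*7^(1/4)*c*cos(atan(sqrt(62)/8)/2)/6) + C2*cos(2^(3/4)*sqrt(3)*7^(1/4)*c*cos(atan(sqrt(62)/8)/2)/6))*exp(-2^(3/4)*sqrt(3)*7^(1/4)*c*sin(atan(sqrt(62)/8)/2)/6) + (C3*sin(2^(3/4)*sqrt(3)*7^(1/4)*c*cos(atan(sqrt(62)/8)/2)/6) + C4*cos(2^(3/4)*sqrt(3)*7^(1/4)*c*cos(atan(sqrt(62)/8)/2)/6))*exp(2^(3/4)*sqrt(3)*7^(1/4)*c*sin(atan(sqrt(62)/8)/2)/6) - 4/7


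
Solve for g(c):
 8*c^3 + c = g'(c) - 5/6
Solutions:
 g(c) = C1 + 2*c^4 + c^2/2 + 5*c/6


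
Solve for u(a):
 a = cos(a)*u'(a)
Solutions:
 u(a) = C1 + Integral(a/cos(a), a)


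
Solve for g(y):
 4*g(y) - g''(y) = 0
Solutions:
 g(y) = C1*exp(-2*y) + C2*exp(2*y)


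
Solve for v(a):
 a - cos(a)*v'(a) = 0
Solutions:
 v(a) = C1 + Integral(a/cos(a), a)


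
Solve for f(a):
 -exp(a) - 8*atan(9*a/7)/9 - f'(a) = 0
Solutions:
 f(a) = C1 - 8*a*atan(9*a/7)/9 - exp(a) + 28*log(81*a^2 + 49)/81


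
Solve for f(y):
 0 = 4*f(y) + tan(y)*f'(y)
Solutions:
 f(y) = C1/sin(y)^4


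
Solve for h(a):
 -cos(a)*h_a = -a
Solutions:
 h(a) = C1 + Integral(a/cos(a), a)


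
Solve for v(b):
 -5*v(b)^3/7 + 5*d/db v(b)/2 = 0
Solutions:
 v(b) = -sqrt(14)*sqrt(-1/(C1 + 2*b))/2
 v(b) = sqrt(14)*sqrt(-1/(C1 + 2*b))/2


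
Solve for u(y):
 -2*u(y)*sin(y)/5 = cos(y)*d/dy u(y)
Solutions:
 u(y) = C1*cos(y)^(2/5)


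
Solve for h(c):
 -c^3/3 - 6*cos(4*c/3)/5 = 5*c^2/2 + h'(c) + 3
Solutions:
 h(c) = C1 - c^4/12 - 5*c^3/6 - 3*c - 9*sin(4*c/3)/10


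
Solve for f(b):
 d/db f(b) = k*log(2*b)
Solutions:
 f(b) = C1 + b*k*log(b) - b*k + b*k*log(2)


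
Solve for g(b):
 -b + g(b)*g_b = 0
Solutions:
 g(b) = -sqrt(C1 + b^2)
 g(b) = sqrt(C1 + b^2)


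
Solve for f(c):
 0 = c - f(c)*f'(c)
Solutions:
 f(c) = -sqrt(C1 + c^2)
 f(c) = sqrt(C1 + c^2)


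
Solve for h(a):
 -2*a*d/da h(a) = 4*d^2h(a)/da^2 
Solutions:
 h(a) = C1 + C2*erf(a/2)


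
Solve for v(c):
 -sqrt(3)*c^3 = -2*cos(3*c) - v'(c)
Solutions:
 v(c) = C1 + sqrt(3)*c^4/4 - 2*sin(3*c)/3


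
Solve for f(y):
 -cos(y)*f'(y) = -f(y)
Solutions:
 f(y) = C1*sqrt(sin(y) + 1)/sqrt(sin(y) - 1)


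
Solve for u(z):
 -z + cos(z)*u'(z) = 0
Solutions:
 u(z) = C1 + Integral(z/cos(z), z)


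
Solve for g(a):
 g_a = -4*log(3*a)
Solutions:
 g(a) = C1 - 4*a*log(a) - a*log(81) + 4*a


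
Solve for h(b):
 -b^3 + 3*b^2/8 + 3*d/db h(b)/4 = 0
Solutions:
 h(b) = C1 + b^4/3 - b^3/6


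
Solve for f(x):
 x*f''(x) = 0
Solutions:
 f(x) = C1 + C2*x


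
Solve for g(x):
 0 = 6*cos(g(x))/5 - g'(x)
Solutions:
 -6*x/5 - log(sin(g(x)) - 1)/2 + log(sin(g(x)) + 1)/2 = C1


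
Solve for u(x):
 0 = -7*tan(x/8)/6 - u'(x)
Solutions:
 u(x) = C1 + 28*log(cos(x/8))/3


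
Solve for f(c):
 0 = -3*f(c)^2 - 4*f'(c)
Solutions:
 f(c) = 4/(C1 + 3*c)


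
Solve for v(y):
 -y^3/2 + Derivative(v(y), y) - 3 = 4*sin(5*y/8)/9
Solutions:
 v(y) = C1 + y^4/8 + 3*y - 32*cos(5*y/8)/45


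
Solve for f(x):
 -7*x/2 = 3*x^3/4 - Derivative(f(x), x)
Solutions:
 f(x) = C1 + 3*x^4/16 + 7*x^2/4


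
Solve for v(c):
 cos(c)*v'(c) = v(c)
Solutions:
 v(c) = C1*sqrt(sin(c) + 1)/sqrt(sin(c) - 1)


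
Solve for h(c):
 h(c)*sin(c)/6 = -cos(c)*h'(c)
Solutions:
 h(c) = C1*cos(c)^(1/6)


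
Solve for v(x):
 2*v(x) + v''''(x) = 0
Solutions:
 v(x) = (C1*sin(2^(3/4)*x/2) + C2*cos(2^(3/4)*x/2))*exp(-2^(3/4)*x/2) + (C3*sin(2^(3/4)*x/2) + C4*cos(2^(3/4)*x/2))*exp(2^(3/4)*x/2)


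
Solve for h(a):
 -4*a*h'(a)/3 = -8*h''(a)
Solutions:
 h(a) = C1 + C2*erfi(sqrt(3)*a/6)


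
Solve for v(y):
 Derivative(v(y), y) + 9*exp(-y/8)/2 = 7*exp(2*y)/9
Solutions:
 v(y) = C1 + 7*exp(2*y)/18 + 36*exp(-y/8)


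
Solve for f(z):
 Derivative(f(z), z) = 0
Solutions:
 f(z) = C1


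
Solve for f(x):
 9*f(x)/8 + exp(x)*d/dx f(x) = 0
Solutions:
 f(x) = C1*exp(9*exp(-x)/8)


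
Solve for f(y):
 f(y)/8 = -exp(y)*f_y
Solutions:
 f(y) = C1*exp(exp(-y)/8)


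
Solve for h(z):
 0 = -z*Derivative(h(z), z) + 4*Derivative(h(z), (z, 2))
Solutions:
 h(z) = C1 + C2*erfi(sqrt(2)*z/4)


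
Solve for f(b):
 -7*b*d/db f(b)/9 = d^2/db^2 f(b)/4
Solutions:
 f(b) = C1 + C2*erf(sqrt(14)*b/3)


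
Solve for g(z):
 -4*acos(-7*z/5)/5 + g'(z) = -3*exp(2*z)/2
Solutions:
 g(z) = C1 + 4*z*acos(-7*z/5)/5 + 4*sqrt(25 - 49*z^2)/35 - 3*exp(2*z)/4


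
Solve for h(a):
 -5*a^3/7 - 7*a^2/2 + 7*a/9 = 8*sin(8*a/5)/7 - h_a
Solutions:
 h(a) = C1 + 5*a^4/28 + 7*a^3/6 - 7*a^2/18 - 5*cos(8*a/5)/7


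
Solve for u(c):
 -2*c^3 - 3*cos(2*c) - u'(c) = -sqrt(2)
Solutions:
 u(c) = C1 - c^4/2 + sqrt(2)*c - 3*sin(2*c)/2


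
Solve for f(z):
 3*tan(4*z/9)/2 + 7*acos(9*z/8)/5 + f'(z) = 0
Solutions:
 f(z) = C1 - 7*z*acos(9*z/8)/5 + 7*sqrt(64 - 81*z^2)/45 + 27*log(cos(4*z/9))/8


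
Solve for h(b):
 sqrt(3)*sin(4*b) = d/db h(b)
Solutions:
 h(b) = C1 - sqrt(3)*cos(4*b)/4


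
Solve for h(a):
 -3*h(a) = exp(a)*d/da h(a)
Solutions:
 h(a) = C1*exp(3*exp(-a))


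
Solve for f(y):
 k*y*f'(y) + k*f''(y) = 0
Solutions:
 f(y) = C1 + C2*erf(sqrt(2)*y/2)


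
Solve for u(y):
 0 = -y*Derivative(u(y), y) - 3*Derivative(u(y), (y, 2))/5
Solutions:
 u(y) = C1 + C2*erf(sqrt(30)*y/6)


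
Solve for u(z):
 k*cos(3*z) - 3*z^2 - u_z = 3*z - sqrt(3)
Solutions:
 u(z) = C1 + k*sin(3*z)/3 - z^3 - 3*z^2/2 + sqrt(3)*z


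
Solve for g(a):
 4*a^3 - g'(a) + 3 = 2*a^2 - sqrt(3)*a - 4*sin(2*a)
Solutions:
 g(a) = C1 + a^4 - 2*a^3/3 + sqrt(3)*a^2/2 + 3*a - 2*cos(2*a)


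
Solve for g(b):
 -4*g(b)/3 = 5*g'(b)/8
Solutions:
 g(b) = C1*exp(-32*b/15)


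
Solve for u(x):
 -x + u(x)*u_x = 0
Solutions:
 u(x) = -sqrt(C1 + x^2)
 u(x) = sqrt(C1 + x^2)


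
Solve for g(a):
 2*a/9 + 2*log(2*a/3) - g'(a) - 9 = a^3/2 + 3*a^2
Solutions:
 g(a) = C1 - a^4/8 - a^3 + a^2/9 + 2*a*log(a) - 11*a + a*log(4/9)


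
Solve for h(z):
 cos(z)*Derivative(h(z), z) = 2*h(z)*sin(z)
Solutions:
 h(z) = C1/cos(z)^2


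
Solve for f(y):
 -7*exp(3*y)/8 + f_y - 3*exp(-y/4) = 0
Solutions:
 f(y) = C1 + 7*exp(3*y)/24 - 12*exp(-y/4)


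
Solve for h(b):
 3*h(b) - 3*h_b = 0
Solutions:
 h(b) = C1*exp(b)


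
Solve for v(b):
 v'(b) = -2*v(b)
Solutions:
 v(b) = C1*exp(-2*b)


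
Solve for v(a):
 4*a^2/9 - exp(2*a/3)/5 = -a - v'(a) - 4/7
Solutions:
 v(a) = C1 - 4*a^3/27 - a^2/2 - 4*a/7 + 3*exp(2*a/3)/10


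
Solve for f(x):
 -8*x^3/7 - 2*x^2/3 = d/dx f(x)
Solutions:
 f(x) = C1 - 2*x^4/7 - 2*x^3/9


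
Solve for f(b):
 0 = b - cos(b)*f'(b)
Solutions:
 f(b) = C1 + Integral(b/cos(b), b)


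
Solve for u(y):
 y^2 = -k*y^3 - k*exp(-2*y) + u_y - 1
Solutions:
 u(y) = C1 + k*y^4/4 - k*exp(-2*y)/2 + y^3/3 + y


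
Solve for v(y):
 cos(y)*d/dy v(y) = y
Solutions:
 v(y) = C1 + Integral(y/cos(y), y)


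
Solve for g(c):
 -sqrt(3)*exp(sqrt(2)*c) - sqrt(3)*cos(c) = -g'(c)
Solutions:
 g(c) = C1 + sqrt(6)*exp(sqrt(2)*c)/2 + sqrt(3)*sin(c)


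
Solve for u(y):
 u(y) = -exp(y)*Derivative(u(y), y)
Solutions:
 u(y) = C1*exp(exp(-y))


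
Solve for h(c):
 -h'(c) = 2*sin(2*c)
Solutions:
 h(c) = C1 + cos(2*c)


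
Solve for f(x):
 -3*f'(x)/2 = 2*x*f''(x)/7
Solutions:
 f(x) = C1 + C2/x^(17/4)


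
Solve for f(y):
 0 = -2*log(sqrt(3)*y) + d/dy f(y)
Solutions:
 f(y) = C1 + 2*y*log(y) - 2*y + y*log(3)


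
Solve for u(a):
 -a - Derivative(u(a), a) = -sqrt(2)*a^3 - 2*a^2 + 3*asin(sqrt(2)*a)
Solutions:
 u(a) = C1 + sqrt(2)*a^4/4 + 2*a^3/3 - a^2/2 - 3*a*asin(sqrt(2)*a) - 3*sqrt(2)*sqrt(1 - 2*a^2)/2


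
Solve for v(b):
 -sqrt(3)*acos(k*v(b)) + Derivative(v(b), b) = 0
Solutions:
 Integral(1/acos(_y*k), (_y, v(b))) = C1 + sqrt(3)*b


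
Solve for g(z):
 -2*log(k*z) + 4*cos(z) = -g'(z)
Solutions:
 g(z) = C1 + 2*z*log(k*z) - 2*z - 4*sin(z)


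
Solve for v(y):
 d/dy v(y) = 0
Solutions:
 v(y) = C1


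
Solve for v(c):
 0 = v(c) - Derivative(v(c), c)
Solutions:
 v(c) = C1*exp(c)


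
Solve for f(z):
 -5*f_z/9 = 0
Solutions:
 f(z) = C1


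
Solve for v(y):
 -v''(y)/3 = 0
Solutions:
 v(y) = C1 + C2*y


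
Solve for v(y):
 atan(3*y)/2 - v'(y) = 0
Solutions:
 v(y) = C1 + y*atan(3*y)/2 - log(9*y^2 + 1)/12


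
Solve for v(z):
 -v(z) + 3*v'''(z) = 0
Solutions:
 v(z) = C3*exp(3^(2/3)*z/3) + (C1*sin(3^(1/6)*z/2) + C2*cos(3^(1/6)*z/2))*exp(-3^(2/3)*z/6)


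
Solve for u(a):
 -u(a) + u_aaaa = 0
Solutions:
 u(a) = C1*exp(-a) + C2*exp(a) + C3*sin(a) + C4*cos(a)


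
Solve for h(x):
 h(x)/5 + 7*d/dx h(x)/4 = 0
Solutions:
 h(x) = C1*exp(-4*x/35)


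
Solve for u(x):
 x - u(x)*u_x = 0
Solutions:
 u(x) = -sqrt(C1 + x^2)
 u(x) = sqrt(C1 + x^2)


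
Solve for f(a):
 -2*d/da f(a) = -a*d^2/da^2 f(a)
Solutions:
 f(a) = C1 + C2*a^3


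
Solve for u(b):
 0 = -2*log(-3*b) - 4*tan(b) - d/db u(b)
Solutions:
 u(b) = C1 - 2*b*log(-b) - 2*b*log(3) + 2*b + 4*log(cos(b))


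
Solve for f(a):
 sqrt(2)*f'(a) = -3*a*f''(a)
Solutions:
 f(a) = C1 + C2*a^(1 - sqrt(2)/3)


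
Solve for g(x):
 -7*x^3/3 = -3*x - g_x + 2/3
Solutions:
 g(x) = C1 + 7*x^4/12 - 3*x^2/2 + 2*x/3


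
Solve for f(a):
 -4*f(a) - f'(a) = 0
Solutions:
 f(a) = C1*exp(-4*a)


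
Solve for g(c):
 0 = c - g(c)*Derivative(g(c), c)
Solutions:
 g(c) = -sqrt(C1 + c^2)
 g(c) = sqrt(C1 + c^2)


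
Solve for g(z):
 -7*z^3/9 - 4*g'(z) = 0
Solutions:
 g(z) = C1 - 7*z^4/144


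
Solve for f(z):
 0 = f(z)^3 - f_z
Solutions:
 f(z) = -sqrt(2)*sqrt(-1/(C1 + z))/2
 f(z) = sqrt(2)*sqrt(-1/(C1 + z))/2


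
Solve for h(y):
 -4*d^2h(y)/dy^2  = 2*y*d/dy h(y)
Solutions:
 h(y) = C1 + C2*erf(y/2)


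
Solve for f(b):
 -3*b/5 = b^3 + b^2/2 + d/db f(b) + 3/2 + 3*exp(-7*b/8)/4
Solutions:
 f(b) = C1 - b^4/4 - b^3/6 - 3*b^2/10 - 3*b/2 + 6*exp(-7*b/8)/7


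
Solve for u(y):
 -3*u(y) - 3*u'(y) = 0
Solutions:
 u(y) = C1*exp(-y)


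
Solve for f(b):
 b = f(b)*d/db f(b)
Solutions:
 f(b) = -sqrt(C1 + b^2)
 f(b) = sqrt(C1 + b^2)


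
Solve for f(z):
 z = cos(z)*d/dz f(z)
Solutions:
 f(z) = C1 + Integral(z/cos(z), z)


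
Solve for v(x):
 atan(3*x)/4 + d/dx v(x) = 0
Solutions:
 v(x) = C1 - x*atan(3*x)/4 + log(9*x^2 + 1)/24


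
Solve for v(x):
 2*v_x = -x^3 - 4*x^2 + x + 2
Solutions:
 v(x) = C1 - x^4/8 - 2*x^3/3 + x^2/4 + x


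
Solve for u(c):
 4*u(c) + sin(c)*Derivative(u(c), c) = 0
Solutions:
 u(c) = C1*(cos(c)^2 + 2*cos(c) + 1)/(cos(c)^2 - 2*cos(c) + 1)


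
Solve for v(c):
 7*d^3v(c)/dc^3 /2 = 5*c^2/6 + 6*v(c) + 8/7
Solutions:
 v(c) = C3*exp(12^(1/3)*7^(2/3)*c/7) - 5*c^2/36 + (C1*sin(14^(2/3)*3^(5/6)*c/14) + C2*cos(14^(2/3)*3^(5/6)*c/14))*exp(-12^(1/3)*7^(2/3)*c/14) - 4/21


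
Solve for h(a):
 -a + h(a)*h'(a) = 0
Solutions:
 h(a) = -sqrt(C1 + a^2)
 h(a) = sqrt(C1 + a^2)


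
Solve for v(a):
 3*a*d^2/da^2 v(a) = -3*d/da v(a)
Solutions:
 v(a) = C1 + C2*log(a)


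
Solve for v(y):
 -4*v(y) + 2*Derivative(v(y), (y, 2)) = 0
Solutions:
 v(y) = C1*exp(-sqrt(2)*y) + C2*exp(sqrt(2)*y)


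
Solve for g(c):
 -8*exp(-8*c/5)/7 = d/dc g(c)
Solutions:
 g(c) = C1 + 5*exp(-8*c/5)/7


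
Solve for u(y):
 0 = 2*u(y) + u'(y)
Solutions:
 u(y) = C1*exp(-2*y)


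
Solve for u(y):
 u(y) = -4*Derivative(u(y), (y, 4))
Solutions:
 u(y) = (C1*sin(y/2) + C2*cos(y/2))*exp(-y/2) + (C3*sin(y/2) + C4*cos(y/2))*exp(y/2)


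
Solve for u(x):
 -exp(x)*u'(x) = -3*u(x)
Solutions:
 u(x) = C1*exp(-3*exp(-x))


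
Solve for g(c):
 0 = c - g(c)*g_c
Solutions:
 g(c) = -sqrt(C1 + c^2)
 g(c) = sqrt(C1 + c^2)


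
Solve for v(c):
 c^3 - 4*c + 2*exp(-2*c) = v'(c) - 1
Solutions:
 v(c) = C1 + c^4/4 - 2*c^2 + c - exp(-2*c)


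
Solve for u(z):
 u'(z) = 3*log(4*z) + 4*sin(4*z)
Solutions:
 u(z) = C1 + 3*z*log(z) - 3*z + 6*z*log(2) - cos(4*z)


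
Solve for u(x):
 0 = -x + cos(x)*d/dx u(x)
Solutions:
 u(x) = C1 + Integral(x/cos(x), x)


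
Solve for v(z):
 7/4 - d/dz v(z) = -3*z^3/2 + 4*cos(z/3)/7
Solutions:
 v(z) = C1 + 3*z^4/8 + 7*z/4 - 12*sin(z/3)/7


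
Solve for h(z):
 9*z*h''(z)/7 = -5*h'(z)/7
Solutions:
 h(z) = C1 + C2*z^(4/9)


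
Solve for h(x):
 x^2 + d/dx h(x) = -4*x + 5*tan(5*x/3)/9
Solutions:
 h(x) = C1 - x^3/3 - 2*x^2 - log(cos(5*x/3))/3


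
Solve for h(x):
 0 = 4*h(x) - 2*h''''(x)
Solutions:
 h(x) = C1*exp(-2^(1/4)*x) + C2*exp(2^(1/4)*x) + C3*sin(2^(1/4)*x) + C4*cos(2^(1/4)*x)


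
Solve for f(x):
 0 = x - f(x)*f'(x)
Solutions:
 f(x) = -sqrt(C1 + x^2)
 f(x) = sqrt(C1 + x^2)


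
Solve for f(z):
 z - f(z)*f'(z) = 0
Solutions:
 f(z) = -sqrt(C1 + z^2)
 f(z) = sqrt(C1 + z^2)


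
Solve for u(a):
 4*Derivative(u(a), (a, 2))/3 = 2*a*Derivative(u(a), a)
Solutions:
 u(a) = C1 + C2*erfi(sqrt(3)*a/2)


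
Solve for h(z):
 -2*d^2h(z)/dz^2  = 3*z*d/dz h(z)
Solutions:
 h(z) = C1 + C2*erf(sqrt(3)*z/2)


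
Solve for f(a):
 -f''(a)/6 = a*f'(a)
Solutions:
 f(a) = C1 + C2*erf(sqrt(3)*a)


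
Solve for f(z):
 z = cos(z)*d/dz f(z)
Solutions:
 f(z) = C1 + Integral(z/cos(z), z)


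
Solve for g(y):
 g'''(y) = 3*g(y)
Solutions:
 g(y) = C3*exp(3^(1/3)*y) + (C1*sin(3^(5/6)*y/2) + C2*cos(3^(5/6)*y/2))*exp(-3^(1/3)*y/2)


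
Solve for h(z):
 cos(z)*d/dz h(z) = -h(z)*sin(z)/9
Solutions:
 h(z) = C1*cos(z)^(1/9)
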